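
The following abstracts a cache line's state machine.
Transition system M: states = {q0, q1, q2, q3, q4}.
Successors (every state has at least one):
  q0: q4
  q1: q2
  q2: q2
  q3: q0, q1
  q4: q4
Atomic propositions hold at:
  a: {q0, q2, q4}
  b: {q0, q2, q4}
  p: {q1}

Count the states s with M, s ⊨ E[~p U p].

Sat(~p) = {q0, q2, q3, q4}
E[~p U p]: least fixpoint, start Z0 = Sat(p) = {q1}, add states in Sat(~p) with some successor in Z. Z1 = {q1, q3}; fixed.
Sat(E[~p U p]) = {q1, q3}
|Sat(E[~p U p])| = |{q1, q3}| = 2.

2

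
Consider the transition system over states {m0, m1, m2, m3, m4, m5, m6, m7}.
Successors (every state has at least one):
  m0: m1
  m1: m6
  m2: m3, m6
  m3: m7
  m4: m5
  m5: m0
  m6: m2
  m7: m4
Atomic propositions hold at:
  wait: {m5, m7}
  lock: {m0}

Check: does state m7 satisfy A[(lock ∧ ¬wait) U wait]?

Yes

Sat(¬wait) = {m0, m1, m2, m3, m4, m6}
Sat(lock ∧ ¬wait) = {m0}
A[(lock ∧ ¬wait) U wait]: least fixpoint, start Z0 = Sat(wait) = {m5, m7}, add states in Sat(lock ∧ ¬wait) with every successor in Z. Already a fixed point.
Sat(A[(lock ∧ ¬wait) U wait]) = {m5, m7}
m7 ∈ Sat(A[(lock ∧ ¬wait) U wait]) = {m5, m7}, so the formula holds at m7.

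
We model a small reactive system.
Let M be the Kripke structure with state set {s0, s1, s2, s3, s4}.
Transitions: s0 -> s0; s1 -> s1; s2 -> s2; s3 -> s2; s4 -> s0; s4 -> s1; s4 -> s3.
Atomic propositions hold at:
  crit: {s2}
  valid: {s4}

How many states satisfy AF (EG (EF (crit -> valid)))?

3

Sat(crit -> valid) = {s0, s1, s3, s4}
EF (crit -> valid): least fixpoint, start Z0 = {s0, s1, s3, s4}, add states with some successor in Z. Already a fixed point.
Sat(EF (crit -> valid)) = {s0, s1, s3, s4}
EG (EF (crit -> valid)): greatest fixpoint, start Z0 = {s0, s1, s3, s4}, keep only states in Sat with some successor in Z. Z1 = {s0, s1, s4}; fixed.
Sat(EG (EF (crit -> valid))) = {s0, s1, s4}
AF (EG (EF (crit -> valid))): least fixpoint, start Z0 = {s0, s1, s4}, add states with every successor in Z. Already a fixed point.
Sat(AF (EG (EF (crit -> valid)))) = {s0, s1, s4}
|Sat(AF (EG (EF (crit -> valid))))| = |{s0, s1, s4}| = 3.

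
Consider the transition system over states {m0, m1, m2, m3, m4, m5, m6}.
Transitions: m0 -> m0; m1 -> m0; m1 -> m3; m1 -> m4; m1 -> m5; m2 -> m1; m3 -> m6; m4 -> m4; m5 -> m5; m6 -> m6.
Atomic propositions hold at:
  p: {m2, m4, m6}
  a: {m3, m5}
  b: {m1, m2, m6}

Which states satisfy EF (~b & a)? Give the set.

{m1, m2, m3, m5}

Sat(~b) = {m0, m3, m4, m5}
Sat(~b & a) = {m3, m5}
EF (~b & a): least fixpoint, start Z0 = {m3, m5}, add states with some successor in Z. Z1 = {m1, m3, m5}; Z2 = {m1, m2, m3, m5}; fixed.
Sat(EF (~b & a)) = {m1, m2, m3, m5}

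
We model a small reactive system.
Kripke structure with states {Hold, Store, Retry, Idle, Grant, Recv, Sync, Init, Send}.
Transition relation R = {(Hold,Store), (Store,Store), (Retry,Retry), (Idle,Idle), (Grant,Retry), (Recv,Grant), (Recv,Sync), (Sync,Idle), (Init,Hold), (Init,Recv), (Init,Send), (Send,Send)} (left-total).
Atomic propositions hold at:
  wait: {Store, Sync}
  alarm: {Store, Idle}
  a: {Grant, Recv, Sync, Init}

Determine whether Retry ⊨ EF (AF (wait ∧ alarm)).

No

Sat(wait ∧ alarm) = {Store}
AF (wait ∧ alarm): least fixpoint, start Z0 = {Store}, add states with every successor in Z. Z1 = {Hold, Store}; fixed.
Sat(AF (wait ∧ alarm)) = {Hold, Store}
EF (AF (wait ∧ alarm)): least fixpoint, start Z0 = {Hold, Store}, add states with some successor in Z. Z1 = {Hold, Store, Init}; fixed.
Sat(EF (AF (wait ∧ alarm))) = {Hold, Store, Init}
Retry ∉ Sat(EF (AF (wait ∧ alarm))) = {Hold, Store, Init}, so the formula does not hold at Retry.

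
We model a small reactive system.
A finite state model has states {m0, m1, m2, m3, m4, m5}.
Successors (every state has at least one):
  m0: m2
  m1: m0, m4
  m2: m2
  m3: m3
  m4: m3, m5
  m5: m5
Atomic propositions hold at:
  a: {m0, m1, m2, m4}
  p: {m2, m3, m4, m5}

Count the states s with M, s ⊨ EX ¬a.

3

Sat(¬a) = {m3, m5}
Sat(EX ¬a) = {s : some successor in {m3, m5}} = {m3, m4, m5}
|Sat(EX ¬a)| = |{m3, m4, m5}| = 3.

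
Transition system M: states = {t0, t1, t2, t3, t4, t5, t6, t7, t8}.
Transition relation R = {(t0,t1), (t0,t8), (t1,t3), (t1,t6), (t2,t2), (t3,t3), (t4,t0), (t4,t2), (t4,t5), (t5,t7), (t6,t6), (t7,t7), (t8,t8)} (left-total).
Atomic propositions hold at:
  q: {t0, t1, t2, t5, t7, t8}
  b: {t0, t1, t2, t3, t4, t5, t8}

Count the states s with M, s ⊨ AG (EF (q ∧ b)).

Sat(q ∧ b) = {t0, t1, t2, t5, t8}
EF (q ∧ b): least fixpoint, start Z0 = {t0, t1, t2, t5, t8}, add states with some successor in Z. Z1 = {t0, t1, t2, t4, t5, t8}; fixed.
Sat(EF (q ∧ b)) = {t0, t1, t2, t4, t5, t8}
AG (EF (q ∧ b)): greatest fixpoint, start Z0 = {t0, t1, t2, t4, t5, t8}, keep only states in Sat with every successor in Z. Z1 = {t0, t2, t4, t8}; Z2 = {t2, t8}; fixed.
Sat(AG (EF (q ∧ b))) = {t2, t8}
|Sat(AG (EF (q ∧ b)))| = |{t2, t8}| = 2.

2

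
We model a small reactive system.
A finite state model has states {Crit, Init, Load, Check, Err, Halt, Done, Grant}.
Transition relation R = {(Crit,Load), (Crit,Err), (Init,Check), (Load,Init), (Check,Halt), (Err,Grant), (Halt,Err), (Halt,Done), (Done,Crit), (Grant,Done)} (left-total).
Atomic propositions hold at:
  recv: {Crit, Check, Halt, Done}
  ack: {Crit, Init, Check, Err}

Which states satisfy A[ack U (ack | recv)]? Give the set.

{Crit, Init, Check, Err, Halt, Done}

Sat(ack | recv) = {Crit, Init, Check, Err, Halt, Done}
A[ack U (ack | recv)]: least fixpoint, start Z0 = Sat((ack | recv)) = {Crit, Init, Check, Err, Halt, Done}, add states in Sat(ack) with every successor in Z. Already a fixed point.
Sat(A[ack U (ack | recv)]) = {Crit, Init, Check, Err, Halt, Done}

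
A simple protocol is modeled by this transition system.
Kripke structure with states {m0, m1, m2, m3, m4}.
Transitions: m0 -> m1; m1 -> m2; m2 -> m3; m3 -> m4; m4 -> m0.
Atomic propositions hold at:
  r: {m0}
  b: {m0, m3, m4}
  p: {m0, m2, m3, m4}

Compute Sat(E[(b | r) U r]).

{m0, m3, m4}

Sat(b | r) = {m0, m3, m4}
E[(b | r) U r]: least fixpoint, start Z0 = Sat(r) = {m0}, add states in Sat(b | r) with some successor in Z. Z1 = {m0, m4}; Z2 = {m0, m3, m4}; fixed.
Sat(E[(b | r) U r]) = {m0, m3, m4}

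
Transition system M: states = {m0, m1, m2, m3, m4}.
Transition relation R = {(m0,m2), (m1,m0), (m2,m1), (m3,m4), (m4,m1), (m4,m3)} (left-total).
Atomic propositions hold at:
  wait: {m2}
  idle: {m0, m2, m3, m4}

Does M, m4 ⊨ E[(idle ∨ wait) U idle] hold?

Sat(idle ∨ wait) = {m0, m2, m3, m4}
E[(idle ∨ wait) U idle]: least fixpoint, start Z0 = Sat(idle) = {m0, m2, m3, m4}, add states in Sat(idle ∨ wait) with some successor in Z. Already a fixed point.
Sat(E[(idle ∨ wait) U idle]) = {m0, m2, m3, m4}
m4 ∈ Sat(E[(idle ∨ wait) U idle]) = {m0, m2, m3, m4}, so the formula holds at m4.

Yes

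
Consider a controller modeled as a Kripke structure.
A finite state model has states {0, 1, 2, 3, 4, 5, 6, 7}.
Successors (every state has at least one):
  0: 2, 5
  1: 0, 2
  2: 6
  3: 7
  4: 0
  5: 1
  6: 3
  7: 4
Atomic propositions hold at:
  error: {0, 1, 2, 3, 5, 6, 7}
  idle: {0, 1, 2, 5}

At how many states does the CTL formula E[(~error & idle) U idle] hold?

4

Sat(~error) = {4}
Sat(~error & idle) = ∅
E[(~error & idle) U idle]: least fixpoint, start Z0 = Sat(idle) = {0, 1, 2, 5}, add states in Sat(~error & idle) with some successor in Z. Already a fixed point.
Sat(E[(~error & idle) U idle]) = {0, 1, 2, 5}
|Sat(E[(~error & idle) U idle])| = |{0, 1, 2, 5}| = 4.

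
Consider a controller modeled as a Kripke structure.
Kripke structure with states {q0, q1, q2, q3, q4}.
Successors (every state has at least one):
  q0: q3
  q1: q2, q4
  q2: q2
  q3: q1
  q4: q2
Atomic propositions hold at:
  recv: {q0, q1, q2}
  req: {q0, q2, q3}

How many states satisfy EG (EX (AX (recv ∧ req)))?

Sat(recv ∧ req) = {q0, q2}
Sat(AX (recv ∧ req)) = {s : every successor in {q0, q2}} = {q2, q4}
Sat(EX (AX (recv ∧ req))) = {s : some successor in {q2, q4}} = {q1, q2, q4}
EG (EX (AX (recv ∧ req))): greatest fixpoint, start Z0 = {q1, q2, q4}, keep only states in Sat with some successor in Z. Already a fixed point.
Sat(EG (EX (AX (recv ∧ req)))) = {q1, q2, q4}
|Sat(EG (EX (AX (recv ∧ req))))| = |{q1, q2, q4}| = 3.

3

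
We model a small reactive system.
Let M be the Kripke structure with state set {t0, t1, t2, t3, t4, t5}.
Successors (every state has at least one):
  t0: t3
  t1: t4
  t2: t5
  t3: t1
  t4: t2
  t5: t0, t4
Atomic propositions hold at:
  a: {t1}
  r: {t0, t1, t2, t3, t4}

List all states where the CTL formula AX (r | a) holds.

Sat(r | a) = {t0, t1, t2, t3, t4}
Sat(AX (r | a)) = {s : every successor in {t0, t1, t2, t3, t4}} = {t0, t1, t3, t4, t5}

{t0, t1, t3, t4, t5}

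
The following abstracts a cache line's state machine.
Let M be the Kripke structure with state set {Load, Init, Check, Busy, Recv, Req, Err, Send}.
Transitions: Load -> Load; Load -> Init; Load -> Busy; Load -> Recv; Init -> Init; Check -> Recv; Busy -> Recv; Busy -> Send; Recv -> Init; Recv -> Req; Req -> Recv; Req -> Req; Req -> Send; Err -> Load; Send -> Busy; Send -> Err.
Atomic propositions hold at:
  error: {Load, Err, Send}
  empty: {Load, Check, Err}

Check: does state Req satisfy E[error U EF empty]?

EF empty: least fixpoint, start Z0 = {Load, Check, Err}, add states with some successor in Z. Z1 = {Load, Check, Err, Send}; Z2 = {Load, Check, Busy, Req, Err, Send}; Z3 = {Load, Check, Busy, Recv, Req, Err, Send}; fixed.
Sat(EF empty) = {Load, Check, Busy, Recv, Req, Err, Send}
E[error U EF empty]: least fixpoint, start Z0 = Sat(EF empty) = {Load, Check, Busy, Recv, Req, Err, Send}, add states in Sat(error) with some successor in Z. Already a fixed point.
Sat(E[error U EF empty]) = {Load, Check, Busy, Recv, Req, Err, Send}
Req ∈ Sat(E[error U EF empty]) = {Load, Check, Busy, Recv, Req, Err, Send}, so the formula holds at Req.

Yes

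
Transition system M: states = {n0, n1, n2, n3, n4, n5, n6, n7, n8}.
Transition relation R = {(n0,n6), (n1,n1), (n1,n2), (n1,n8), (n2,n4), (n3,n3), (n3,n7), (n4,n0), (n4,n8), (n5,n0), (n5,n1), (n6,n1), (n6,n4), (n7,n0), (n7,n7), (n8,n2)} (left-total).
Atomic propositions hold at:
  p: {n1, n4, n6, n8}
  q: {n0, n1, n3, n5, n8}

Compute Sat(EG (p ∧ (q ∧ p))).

Sat(q ∧ p) = {n1, n8}
Sat(p ∧ (q ∧ p)) = {n1, n8}
EG (p ∧ (q ∧ p)): greatest fixpoint, start Z0 = {n1, n8}, keep only states in Sat with some successor in Z. Z1 = {n1}; fixed.
Sat(EG (p ∧ (q ∧ p))) = {n1}

{n1}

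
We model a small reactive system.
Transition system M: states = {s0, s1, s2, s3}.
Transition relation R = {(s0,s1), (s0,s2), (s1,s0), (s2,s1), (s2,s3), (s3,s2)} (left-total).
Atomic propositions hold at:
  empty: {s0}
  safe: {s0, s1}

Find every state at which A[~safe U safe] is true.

{s0, s1}

Sat(~safe) = {s2, s3}
A[~safe U safe]: least fixpoint, start Z0 = Sat(safe) = {s0, s1}, add states in Sat(~safe) with every successor in Z. Already a fixed point.
Sat(A[~safe U safe]) = {s0, s1}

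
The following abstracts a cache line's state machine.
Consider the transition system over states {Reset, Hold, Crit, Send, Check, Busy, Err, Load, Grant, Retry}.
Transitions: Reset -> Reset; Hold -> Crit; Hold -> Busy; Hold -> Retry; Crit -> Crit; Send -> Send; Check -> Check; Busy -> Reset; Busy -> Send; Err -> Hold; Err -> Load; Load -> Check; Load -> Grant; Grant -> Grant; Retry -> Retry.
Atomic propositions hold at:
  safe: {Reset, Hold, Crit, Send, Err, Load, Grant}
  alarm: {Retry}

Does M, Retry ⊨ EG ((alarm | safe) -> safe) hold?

Sat(alarm | safe) = {Reset, Hold, Crit, Send, Err, Load, Grant, Retry}
Sat((alarm | safe) -> safe) = {Reset, Hold, Crit, Send, Check, Busy, Err, Load, Grant}
EG ((alarm | safe) -> safe): greatest fixpoint, start Z0 = {Reset, Hold, Crit, Send, Check, Busy, Err, Load, Grant}, keep only states in Sat with some successor in Z. Already a fixed point.
Sat(EG ((alarm | safe) -> safe)) = {Reset, Hold, Crit, Send, Check, Busy, Err, Load, Grant}
Retry ∉ Sat(EG ((alarm | safe) -> safe)) = {Reset, Hold, Crit, Send, Check, Busy, Err, Load, Grant}, so the formula does not hold at Retry.

No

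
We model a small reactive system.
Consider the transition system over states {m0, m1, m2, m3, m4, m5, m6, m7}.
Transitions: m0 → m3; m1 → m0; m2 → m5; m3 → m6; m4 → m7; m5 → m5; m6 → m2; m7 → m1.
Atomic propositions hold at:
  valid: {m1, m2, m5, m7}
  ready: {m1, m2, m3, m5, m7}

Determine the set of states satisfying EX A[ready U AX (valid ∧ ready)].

{m0, m2, m3, m4, m5, m6}

Sat(valid ∧ ready) = {m1, m2, m5, m7}
Sat(AX (valid ∧ ready)) = {s : every successor in {m1, m2, m5, m7}} = {m2, m4, m5, m6, m7}
A[ready U AX (valid ∧ ready)]: least fixpoint, start Z0 = Sat(AX (valid ∧ ready)) = {m2, m4, m5, m6, m7}, add states in Sat(ready) with every successor in Z. Z1 = {m2, m3, m4, m5, m6, m7}; fixed.
Sat(A[ready U AX (valid ∧ ready)]) = {m2, m3, m4, m5, m6, m7}
Sat(EX A[ready U AX (valid ∧ ready)]) = {s : some successor in {m2, m3, m4, m5, m6, m7}} = {m0, m2, m3, m4, m5, m6}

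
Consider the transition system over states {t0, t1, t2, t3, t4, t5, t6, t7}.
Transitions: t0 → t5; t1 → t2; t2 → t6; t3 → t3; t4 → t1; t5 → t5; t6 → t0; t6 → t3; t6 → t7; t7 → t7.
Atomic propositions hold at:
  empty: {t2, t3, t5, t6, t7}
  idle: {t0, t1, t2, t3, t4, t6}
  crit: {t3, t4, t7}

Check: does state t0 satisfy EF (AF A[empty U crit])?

No

A[empty U crit]: least fixpoint, start Z0 = Sat(crit) = {t3, t4, t7}, add states in Sat(empty) with every successor in Z. Already a fixed point.
Sat(A[empty U crit]) = {t3, t4, t7}
AF A[empty U crit]: least fixpoint, start Z0 = {t3, t4, t7}, add states with every successor in Z. Already a fixed point.
Sat(AF A[empty U crit]) = {t3, t4, t7}
EF (AF A[empty U crit]): least fixpoint, start Z0 = {t3, t4, t7}, add states with some successor in Z. Z1 = {t3, t4, t6, t7}; Z2 = {t2, t3, t4, t6, t7}; Z3 = {t1, t2, t3, t4, t6, t7}; fixed.
Sat(EF (AF A[empty U crit])) = {t1, t2, t3, t4, t6, t7}
t0 ∉ Sat(EF (AF A[empty U crit])) = {t1, t2, t3, t4, t6, t7}, so the formula does not hold at t0.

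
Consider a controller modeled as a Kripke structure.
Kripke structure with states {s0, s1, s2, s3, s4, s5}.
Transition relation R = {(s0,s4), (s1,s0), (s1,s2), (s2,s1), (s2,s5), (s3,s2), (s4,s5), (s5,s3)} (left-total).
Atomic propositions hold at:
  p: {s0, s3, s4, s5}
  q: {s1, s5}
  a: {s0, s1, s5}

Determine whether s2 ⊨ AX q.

Sat(AX q) = {s : every successor in {s1, s5}} = {s2, s4}
s2 ∈ Sat(AX q) = {s2, s4}, so the formula holds at s2.

Yes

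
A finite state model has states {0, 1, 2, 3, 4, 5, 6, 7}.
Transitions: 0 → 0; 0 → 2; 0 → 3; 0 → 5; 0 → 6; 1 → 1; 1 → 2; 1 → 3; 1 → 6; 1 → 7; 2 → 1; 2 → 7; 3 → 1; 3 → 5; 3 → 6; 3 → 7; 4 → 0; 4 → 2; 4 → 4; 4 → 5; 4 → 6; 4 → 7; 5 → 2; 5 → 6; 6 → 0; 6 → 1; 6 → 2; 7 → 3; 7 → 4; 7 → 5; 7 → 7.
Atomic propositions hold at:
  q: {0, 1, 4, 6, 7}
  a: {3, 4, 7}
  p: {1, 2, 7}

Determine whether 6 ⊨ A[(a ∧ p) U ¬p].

Yes

Sat(a ∧ p) = {7}
Sat(¬p) = {0, 3, 4, 5, 6}
A[(a ∧ p) U ¬p]: least fixpoint, start Z0 = Sat(¬p) = {0, 3, 4, 5, 6}, add states in Sat(a ∧ p) with every successor in Z. Already a fixed point.
Sat(A[(a ∧ p) U ¬p]) = {0, 3, 4, 5, 6}
6 ∈ Sat(A[(a ∧ p) U ¬p]) = {0, 3, 4, 5, 6}, so the formula holds at 6.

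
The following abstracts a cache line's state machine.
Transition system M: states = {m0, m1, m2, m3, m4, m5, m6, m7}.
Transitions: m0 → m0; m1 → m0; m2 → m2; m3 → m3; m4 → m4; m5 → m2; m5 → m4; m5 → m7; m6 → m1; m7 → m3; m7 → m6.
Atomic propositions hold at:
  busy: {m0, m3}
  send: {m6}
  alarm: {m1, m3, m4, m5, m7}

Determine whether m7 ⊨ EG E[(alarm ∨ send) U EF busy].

Sat(alarm ∨ send) = {m1, m3, m4, m5, m6, m7}
EF busy: least fixpoint, start Z0 = {m0, m3}, add states with some successor in Z. Z1 = {m0, m1, m3, m7}; Z2 = {m0, m1, m3, m5, m6, m7}; fixed.
Sat(EF busy) = {m0, m1, m3, m5, m6, m7}
E[(alarm ∨ send) U EF busy]: least fixpoint, start Z0 = Sat(EF busy) = {m0, m1, m3, m5, m6, m7}, add states in Sat(alarm ∨ send) with some successor in Z. Already a fixed point.
Sat(E[(alarm ∨ send) U EF busy]) = {m0, m1, m3, m5, m6, m7}
EG E[(alarm ∨ send) U EF busy]: greatest fixpoint, start Z0 = {m0, m1, m3, m5, m6, m7}, keep only states in Sat with some successor in Z. Already a fixed point.
Sat(EG E[(alarm ∨ send) U EF busy]) = {m0, m1, m3, m5, m6, m7}
m7 ∈ Sat(EG E[(alarm ∨ send) U EF busy]) = {m0, m1, m3, m5, m6, m7}, so the formula holds at m7.

Yes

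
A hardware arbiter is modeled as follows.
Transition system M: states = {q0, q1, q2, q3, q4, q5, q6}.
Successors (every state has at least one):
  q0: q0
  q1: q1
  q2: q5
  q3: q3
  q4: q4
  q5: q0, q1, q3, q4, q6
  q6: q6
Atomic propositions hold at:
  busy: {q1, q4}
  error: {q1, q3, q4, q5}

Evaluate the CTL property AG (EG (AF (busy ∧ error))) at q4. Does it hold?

Yes

Sat(busy ∧ error) = {q1, q4}
AF (busy ∧ error): least fixpoint, start Z0 = {q1, q4}, add states with every successor in Z. Already a fixed point.
Sat(AF (busy ∧ error)) = {q1, q4}
EG (AF (busy ∧ error)): greatest fixpoint, start Z0 = {q1, q4}, keep only states in Sat with some successor in Z. Already a fixed point.
Sat(EG (AF (busy ∧ error))) = {q1, q4}
AG (EG (AF (busy ∧ error))): greatest fixpoint, start Z0 = {q1, q4}, keep only states in Sat with every successor in Z. Already a fixed point.
Sat(AG (EG (AF (busy ∧ error)))) = {q1, q4}
q4 ∈ Sat(AG (EG (AF (busy ∧ error)))) = {q1, q4}, so the formula holds at q4.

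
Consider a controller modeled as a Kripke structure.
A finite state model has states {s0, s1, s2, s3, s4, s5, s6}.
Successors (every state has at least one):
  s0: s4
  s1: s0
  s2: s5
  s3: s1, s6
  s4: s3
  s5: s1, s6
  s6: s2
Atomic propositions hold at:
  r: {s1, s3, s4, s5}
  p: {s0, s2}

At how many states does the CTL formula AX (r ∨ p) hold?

Sat(r ∨ p) = {s0, s1, s2, s3, s4, s5}
Sat(AX (r ∨ p)) = {s : every successor in {s0, s1, s2, s3, s4, s5}} = {s0, s1, s2, s4, s6}
|Sat(AX (r ∨ p))| = |{s0, s1, s2, s4, s6}| = 5.

5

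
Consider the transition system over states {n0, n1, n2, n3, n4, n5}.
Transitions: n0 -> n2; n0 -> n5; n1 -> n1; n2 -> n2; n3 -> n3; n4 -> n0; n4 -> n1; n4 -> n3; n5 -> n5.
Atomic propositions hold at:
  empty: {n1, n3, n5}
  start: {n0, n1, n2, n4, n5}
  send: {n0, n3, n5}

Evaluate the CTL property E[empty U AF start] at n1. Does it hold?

Yes

AF start: least fixpoint, start Z0 = {n0, n1, n2, n4, n5}, add states with every successor in Z. Already a fixed point.
Sat(AF start) = {n0, n1, n2, n4, n5}
E[empty U AF start]: least fixpoint, start Z0 = Sat(AF start) = {n0, n1, n2, n4, n5}, add states in Sat(empty) with some successor in Z. Already a fixed point.
Sat(E[empty U AF start]) = {n0, n1, n2, n4, n5}
n1 ∈ Sat(E[empty U AF start]) = {n0, n1, n2, n4, n5}, so the formula holds at n1.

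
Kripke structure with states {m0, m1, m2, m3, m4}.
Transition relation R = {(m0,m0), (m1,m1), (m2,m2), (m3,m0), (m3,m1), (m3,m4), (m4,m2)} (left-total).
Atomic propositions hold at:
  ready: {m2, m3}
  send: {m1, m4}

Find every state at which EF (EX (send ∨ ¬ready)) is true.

Sat(¬ready) = {m0, m1, m4}
Sat(send ∨ ¬ready) = {m0, m1, m4}
Sat(EX (send ∨ ¬ready)) = {s : some successor in {m0, m1, m4}} = {m0, m1, m3}
EF (EX (send ∨ ¬ready)): least fixpoint, start Z0 = {m0, m1, m3}, add states with some successor in Z. Already a fixed point.
Sat(EF (EX (send ∨ ¬ready))) = {m0, m1, m3}

{m0, m1, m3}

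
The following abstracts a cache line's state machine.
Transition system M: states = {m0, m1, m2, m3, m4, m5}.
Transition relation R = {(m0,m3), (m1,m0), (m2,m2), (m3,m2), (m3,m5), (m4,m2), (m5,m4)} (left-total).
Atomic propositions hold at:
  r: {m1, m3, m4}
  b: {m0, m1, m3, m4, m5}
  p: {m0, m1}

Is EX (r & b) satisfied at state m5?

Yes

Sat(r & b) = {m1, m3, m4}
Sat(EX (r & b)) = {s : some successor in {m1, m3, m4}} = {m0, m5}
m5 ∈ Sat(EX (r & b)) = {m0, m5}, so the formula holds at m5.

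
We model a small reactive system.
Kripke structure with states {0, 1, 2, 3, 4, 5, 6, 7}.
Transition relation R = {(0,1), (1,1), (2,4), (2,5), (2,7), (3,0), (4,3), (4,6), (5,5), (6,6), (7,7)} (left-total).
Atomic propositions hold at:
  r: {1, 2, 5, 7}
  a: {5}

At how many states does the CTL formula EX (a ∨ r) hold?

Sat(a ∨ r) = {1, 2, 5, 7}
Sat(EX (a ∨ r)) = {s : some successor in {1, 2, 5, 7}} = {0, 1, 2, 5, 7}
|Sat(EX (a ∨ r))| = |{0, 1, 2, 5, 7}| = 5.

5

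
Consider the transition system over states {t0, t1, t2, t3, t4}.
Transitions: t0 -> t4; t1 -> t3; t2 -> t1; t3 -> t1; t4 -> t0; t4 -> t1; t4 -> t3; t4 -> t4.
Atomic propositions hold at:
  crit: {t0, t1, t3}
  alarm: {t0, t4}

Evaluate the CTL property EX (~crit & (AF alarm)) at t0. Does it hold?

Sat(~crit) = {t2, t4}
AF alarm: least fixpoint, start Z0 = {t0, t4}, add states with every successor in Z. Already a fixed point.
Sat(AF alarm) = {t0, t4}
Sat(~crit & (AF alarm)) = {t4}
Sat(EX (~crit & (AF alarm))) = {s : some successor in {t4}} = {t0, t4}
t0 ∈ Sat(EX (~crit & (AF alarm))) = {t0, t4}, so the formula holds at t0.

Yes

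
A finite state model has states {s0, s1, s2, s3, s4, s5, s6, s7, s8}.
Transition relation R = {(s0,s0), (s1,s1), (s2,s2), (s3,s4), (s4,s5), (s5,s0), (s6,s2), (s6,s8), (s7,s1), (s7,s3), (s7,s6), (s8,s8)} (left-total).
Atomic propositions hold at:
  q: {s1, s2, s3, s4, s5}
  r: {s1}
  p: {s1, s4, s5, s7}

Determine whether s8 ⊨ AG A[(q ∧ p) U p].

No

Sat(q ∧ p) = {s1, s4, s5}
A[(q ∧ p) U p]: least fixpoint, start Z0 = Sat(p) = {s1, s4, s5, s7}, add states in Sat(q ∧ p) with every successor in Z. Already a fixed point.
Sat(A[(q ∧ p) U p]) = {s1, s4, s5, s7}
AG A[(q ∧ p) U p]: greatest fixpoint, start Z0 = {s1, s4, s5, s7}, keep only states in Sat with every successor in Z. Z1 = {s1, s4}; Z2 = {s1}; fixed.
Sat(AG A[(q ∧ p) U p]) = {s1}
s8 ∉ Sat(AG A[(q ∧ p) U p]) = {s1}, so the formula does not hold at s8.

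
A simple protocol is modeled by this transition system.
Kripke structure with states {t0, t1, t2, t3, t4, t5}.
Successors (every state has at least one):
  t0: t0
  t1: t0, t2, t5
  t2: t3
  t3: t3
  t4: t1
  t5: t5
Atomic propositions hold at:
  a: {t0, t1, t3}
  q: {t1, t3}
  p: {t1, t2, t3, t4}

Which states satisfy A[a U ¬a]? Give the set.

{t2, t4, t5}

Sat(¬a) = {t2, t4, t5}
A[a U ¬a]: least fixpoint, start Z0 = Sat(¬a) = {t2, t4, t5}, add states in Sat(a) with every successor in Z. Already a fixed point.
Sat(A[a U ¬a]) = {t2, t4, t5}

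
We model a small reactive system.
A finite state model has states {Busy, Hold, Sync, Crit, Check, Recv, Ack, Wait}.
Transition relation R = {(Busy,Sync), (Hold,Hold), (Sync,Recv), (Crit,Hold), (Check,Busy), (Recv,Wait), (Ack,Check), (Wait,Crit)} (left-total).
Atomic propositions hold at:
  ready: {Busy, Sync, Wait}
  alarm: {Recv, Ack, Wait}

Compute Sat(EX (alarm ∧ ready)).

Sat(alarm ∧ ready) = {Wait}
Sat(EX (alarm ∧ ready)) = {s : some successor in {Wait}} = {Recv}

{Recv}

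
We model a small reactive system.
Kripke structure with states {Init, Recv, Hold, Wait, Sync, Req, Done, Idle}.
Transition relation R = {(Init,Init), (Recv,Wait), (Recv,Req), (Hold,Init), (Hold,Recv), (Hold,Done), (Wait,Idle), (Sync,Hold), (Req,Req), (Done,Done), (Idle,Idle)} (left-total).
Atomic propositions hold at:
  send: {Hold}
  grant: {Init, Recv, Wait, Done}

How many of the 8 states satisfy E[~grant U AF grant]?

6

Sat(~grant) = {Hold, Sync, Req, Idle}
AF grant: least fixpoint, start Z0 = {Init, Recv, Wait, Done}, add states with every successor in Z. Z1 = {Init, Recv, Hold, Wait, Done}; Z2 = {Init, Recv, Hold, Wait, Sync, Done}; fixed.
Sat(AF grant) = {Init, Recv, Hold, Wait, Sync, Done}
E[~grant U AF grant]: least fixpoint, start Z0 = Sat(AF grant) = {Init, Recv, Hold, Wait, Sync, Done}, add states in Sat(~grant) with some successor in Z. Already a fixed point.
Sat(E[~grant U AF grant]) = {Init, Recv, Hold, Wait, Sync, Done}
|Sat(E[~grant U AF grant])| = |{Init, Recv, Hold, Wait, Sync, Done}| = 6.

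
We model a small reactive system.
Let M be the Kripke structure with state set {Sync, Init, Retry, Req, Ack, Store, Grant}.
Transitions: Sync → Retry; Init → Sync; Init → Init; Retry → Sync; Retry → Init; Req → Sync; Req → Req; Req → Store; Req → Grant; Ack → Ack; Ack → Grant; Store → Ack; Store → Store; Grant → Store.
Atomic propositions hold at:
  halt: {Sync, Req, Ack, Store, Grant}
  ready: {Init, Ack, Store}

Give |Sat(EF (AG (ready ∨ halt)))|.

4

Sat(ready ∨ halt) = {Sync, Init, Req, Ack, Store, Grant}
AG (ready ∨ halt): greatest fixpoint, start Z0 = {Sync, Init, Req, Ack, Store, Grant}, keep only states in Sat with every successor in Z. Z1 = {Init, Req, Ack, Store, Grant}; Z2 = {Ack, Store, Grant}; fixed.
Sat(AG (ready ∨ halt)) = {Ack, Store, Grant}
EF (AG (ready ∨ halt)): least fixpoint, start Z0 = {Ack, Store, Grant}, add states with some successor in Z. Z1 = {Req, Ack, Store, Grant}; fixed.
Sat(EF (AG (ready ∨ halt))) = {Req, Ack, Store, Grant}
|Sat(EF (AG (ready ∨ halt)))| = |{Req, Ack, Store, Grant}| = 4.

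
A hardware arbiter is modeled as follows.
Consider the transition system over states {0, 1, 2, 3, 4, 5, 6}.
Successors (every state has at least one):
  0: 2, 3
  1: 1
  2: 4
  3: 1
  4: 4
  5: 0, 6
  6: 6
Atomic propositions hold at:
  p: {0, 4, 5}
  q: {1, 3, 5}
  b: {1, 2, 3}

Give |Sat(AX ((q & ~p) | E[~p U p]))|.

5

Sat(~p) = {1, 2, 3, 6}
Sat(q & ~p) = {1, 3}
E[~p U p]: least fixpoint, start Z0 = Sat(p) = {0, 4, 5}, add states in Sat(~p) with some successor in Z. Z1 = {0, 2, 4, 5}; fixed.
Sat(E[~p U p]) = {0, 2, 4, 5}
Sat((q & ~p) | E[~p U p]) = {0, 1, 2, 3, 4, 5}
Sat(AX ((q & ~p) | E[~p U p])) = {s : every successor in {0, 1, 2, 3, 4, 5}} = {0, 1, 2, 3, 4}
|Sat(AX ((q & ~p) | E[~p U p]))| = |{0, 1, 2, 3, 4}| = 5.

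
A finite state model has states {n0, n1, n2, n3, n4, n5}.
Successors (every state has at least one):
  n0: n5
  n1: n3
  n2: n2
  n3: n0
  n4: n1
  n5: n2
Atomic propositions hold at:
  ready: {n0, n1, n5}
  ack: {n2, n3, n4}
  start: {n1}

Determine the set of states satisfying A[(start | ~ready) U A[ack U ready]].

{n0, n1, n3, n4, n5}

Sat(~ready) = {n2, n3, n4}
Sat(start | ~ready) = {n1, n2, n3, n4}
A[ack U ready]: least fixpoint, start Z0 = Sat(ready) = {n0, n1, n5}, add states in Sat(ack) with every successor in Z. Z1 = {n0, n1, n3, n4, n5}; fixed.
Sat(A[ack U ready]) = {n0, n1, n3, n4, n5}
A[(start | ~ready) U A[ack U ready]]: least fixpoint, start Z0 = Sat(A[ack U ready]) = {n0, n1, n3, n4, n5}, add states in Sat(start | ~ready) with every successor in Z. Already a fixed point.
Sat(A[(start | ~ready) U A[ack U ready]]) = {n0, n1, n3, n4, n5}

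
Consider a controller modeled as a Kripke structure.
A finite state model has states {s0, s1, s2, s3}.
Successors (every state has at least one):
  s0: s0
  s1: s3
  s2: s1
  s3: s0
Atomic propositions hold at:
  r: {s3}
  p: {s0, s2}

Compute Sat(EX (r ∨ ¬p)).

{s1, s2}

Sat(¬p) = {s1, s3}
Sat(r ∨ ¬p) = {s1, s3}
Sat(EX (r ∨ ¬p)) = {s : some successor in {s1, s3}} = {s1, s2}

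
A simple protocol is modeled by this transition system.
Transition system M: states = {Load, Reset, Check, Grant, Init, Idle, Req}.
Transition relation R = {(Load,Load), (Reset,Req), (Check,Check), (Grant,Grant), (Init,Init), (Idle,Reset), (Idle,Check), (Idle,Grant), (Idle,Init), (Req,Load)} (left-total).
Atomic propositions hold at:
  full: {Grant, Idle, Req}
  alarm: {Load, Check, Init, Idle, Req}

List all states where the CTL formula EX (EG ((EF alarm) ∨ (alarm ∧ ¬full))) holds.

{Load, Reset, Check, Init, Idle, Req}

EF alarm: least fixpoint, start Z0 = {Load, Check, Init, Idle, Req}, add states with some successor in Z. Z1 = {Load, Reset, Check, Init, Idle, Req}; fixed.
Sat(EF alarm) = {Load, Reset, Check, Init, Idle, Req}
Sat(¬full) = {Load, Reset, Check, Init}
Sat(alarm ∧ ¬full) = {Load, Check, Init}
Sat((EF alarm) ∨ (alarm ∧ ¬full)) = {Load, Reset, Check, Init, Idle, Req}
EG ((EF alarm) ∨ (alarm ∧ ¬full)): greatest fixpoint, start Z0 = {Load, Reset, Check, Init, Idle, Req}, keep only states in Sat with some successor in Z. Already a fixed point.
Sat(EG ((EF alarm) ∨ (alarm ∧ ¬full))) = {Load, Reset, Check, Init, Idle, Req}
Sat(EX (EG ((EF alarm) ∨ (alarm ∧ ¬full)))) = {s : some successor in {Load, Reset, Check, Init, Idle, Req}} = {Load, Reset, Check, Init, Idle, Req}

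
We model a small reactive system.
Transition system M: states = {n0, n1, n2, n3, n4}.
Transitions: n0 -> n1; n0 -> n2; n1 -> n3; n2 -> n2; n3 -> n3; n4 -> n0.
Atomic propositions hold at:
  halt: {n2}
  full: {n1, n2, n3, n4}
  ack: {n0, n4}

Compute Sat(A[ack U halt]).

A[ack U halt]: least fixpoint, start Z0 = Sat(halt) = {n2}, add states in Sat(ack) with every successor in Z. Already a fixed point.
Sat(A[ack U halt]) = {n2}

{n2}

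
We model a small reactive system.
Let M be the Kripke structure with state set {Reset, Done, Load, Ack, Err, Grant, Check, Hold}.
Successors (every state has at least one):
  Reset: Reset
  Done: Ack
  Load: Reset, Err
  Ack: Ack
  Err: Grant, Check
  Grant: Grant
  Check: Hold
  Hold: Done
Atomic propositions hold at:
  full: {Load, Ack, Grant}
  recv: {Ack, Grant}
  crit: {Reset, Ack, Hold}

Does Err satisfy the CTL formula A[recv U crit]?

A[recv U crit]: least fixpoint, start Z0 = Sat(crit) = {Reset, Ack, Hold}, add states in Sat(recv) with every successor in Z. Already a fixed point.
Sat(A[recv U crit]) = {Reset, Ack, Hold}
Err ∉ Sat(A[recv U crit]) = {Reset, Ack, Hold}, so the formula does not hold at Err.

No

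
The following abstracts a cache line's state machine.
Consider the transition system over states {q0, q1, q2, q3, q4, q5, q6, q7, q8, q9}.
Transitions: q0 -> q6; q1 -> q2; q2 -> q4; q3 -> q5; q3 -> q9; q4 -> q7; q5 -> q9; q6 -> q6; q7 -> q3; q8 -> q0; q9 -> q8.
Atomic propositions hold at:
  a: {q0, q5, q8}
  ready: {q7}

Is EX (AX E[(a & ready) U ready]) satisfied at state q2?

Sat(a & ready) = ∅
E[(a & ready) U ready]: least fixpoint, start Z0 = Sat(ready) = {q7}, add states in Sat(a & ready) with some successor in Z. Already a fixed point.
Sat(E[(a & ready) U ready]) = {q7}
Sat(AX E[(a & ready) U ready]) = {s : every successor in {q7}} = {q4}
Sat(EX (AX E[(a & ready) U ready])) = {s : some successor in {q4}} = {q2}
q2 ∈ Sat(EX (AX E[(a & ready) U ready])) = {q2}, so the formula holds at q2.

Yes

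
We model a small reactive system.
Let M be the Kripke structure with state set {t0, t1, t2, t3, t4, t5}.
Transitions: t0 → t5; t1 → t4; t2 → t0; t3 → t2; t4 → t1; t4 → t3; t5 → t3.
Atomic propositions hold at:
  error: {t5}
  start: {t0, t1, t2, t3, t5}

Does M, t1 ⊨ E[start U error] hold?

E[start U error]: least fixpoint, start Z0 = Sat(error) = {t5}, add states in Sat(start) with some successor in Z. Z1 = {t0, t5}; Z2 = {t0, t2, t5}; Z3 = {t0, t2, t3, t5}; fixed.
Sat(E[start U error]) = {t0, t2, t3, t5}
t1 ∉ Sat(E[start U error]) = {t0, t2, t3, t5}, so the formula does not hold at t1.

No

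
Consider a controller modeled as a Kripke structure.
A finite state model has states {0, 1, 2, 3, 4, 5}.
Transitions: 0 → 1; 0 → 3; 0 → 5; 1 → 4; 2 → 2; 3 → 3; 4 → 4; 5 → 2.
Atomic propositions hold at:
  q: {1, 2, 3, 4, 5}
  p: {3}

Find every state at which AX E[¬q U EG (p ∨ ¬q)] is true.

Sat(¬q) = {0}
Sat(p ∨ ¬q) = {0, 3}
EG (p ∨ ¬q): greatest fixpoint, start Z0 = {0, 3}, keep only states in Sat with some successor in Z. Already a fixed point.
Sat(EG (p ∨ ¬q)) = {0, 3}
E[¬q U EG (p ∨ ¬q)]: least fixpoint, start Z0 = Sat(EG (p ∨ ¬q)) = {0, 3}, add states in Sat(¬q) with some successor in Z. Already a fixed point.
Sat(E[¬q U EG (p ∨ ¬q)]) = {0, 3}
Sat(AX E[¬q U EG (p ∨ ¬q)]) = {s : every successor in {0, 3}} = {3}

{3}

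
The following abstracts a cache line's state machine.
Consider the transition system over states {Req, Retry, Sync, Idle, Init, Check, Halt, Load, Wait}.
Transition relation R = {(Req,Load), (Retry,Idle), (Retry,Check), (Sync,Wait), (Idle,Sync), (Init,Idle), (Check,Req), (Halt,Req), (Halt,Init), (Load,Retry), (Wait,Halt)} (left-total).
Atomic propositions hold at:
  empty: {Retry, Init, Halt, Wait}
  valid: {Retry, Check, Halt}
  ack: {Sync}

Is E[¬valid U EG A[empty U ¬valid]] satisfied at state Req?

Sat(¬valid) = {Req, Sync, Idle, Init, Load, Wait}
A[empty U ¬valid]: least fixpoint, start Z0 = Sat(¬valid) = {Req, Sync, Idle, Init, Load, Wait}, add states in Sat(empty) with every successor in Z. Z1 = {Req, Sync, Idle, Init, Halt, Load, Wait}; fixed.
Sat(A[empty U ¬valid]) = {Req, Sync, Idle, Init, Halt, Load, Wait}
EG A[empty U ¬valid]: greatest fixpoint, start Z0 = {Req, Sync, Idle, Init, Halt, Load, Wait}, keep only states in Sat with some successor in Z. Z1 = {Req, Sync, Idle, Init, Halt, Wait}; Z2 = {Sync, Idle, Init, Halt, Wait}; fixed.
Sat(EG A[empty U ¬valid]) = {Sync, Idle, Init, Halt, Wait}
E[¬valid U EG A[empty U ¬valid]]: least fixpoint, start Z0 = Sat(EG A[empty U ¬valid]) = {Sync, Idle, Init, Halt, Wait}, add states in Sat(¬valid) with some successor in Z. Already a fixed point.
Sat(E[¬valid U EG A[empty U ¬valid]]) = {Sync, Idle, Init, Halt, Wait}
Req ∉ Sat(E[¬valid U EG A[empty U ¬valid]]) = {Sync, Idle, Init, Halt, Wait}, so the formula does not hold at Req.

No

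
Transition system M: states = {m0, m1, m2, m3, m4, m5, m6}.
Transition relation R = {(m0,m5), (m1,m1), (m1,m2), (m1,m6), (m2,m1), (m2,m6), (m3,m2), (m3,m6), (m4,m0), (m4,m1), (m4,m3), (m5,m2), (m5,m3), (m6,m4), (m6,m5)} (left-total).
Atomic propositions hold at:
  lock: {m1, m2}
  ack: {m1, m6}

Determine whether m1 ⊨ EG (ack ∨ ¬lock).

Yes

Sat(¬lock) = {m0, m3, m4, m5, m6}
Sat(ack ∨ ¬lock) = {m0, m1, m3, m4, m5, m6}
EG (ack ∨ ¬lock): greatest fixpoint, start Z0 = {m0, m1, m3, m4, m5, m6}, keep only states in Sat with some successor in Z. Already a fixed point.
Sat(EG (ack ∨ ¬lock)) = {m0, m1, m3, m4, m5, m6}
m1 ∈ Sat(EG (ack ∨ ¬lock)) = {m0, m1, m3, m4, m5, m6}, so the formula holds at m1.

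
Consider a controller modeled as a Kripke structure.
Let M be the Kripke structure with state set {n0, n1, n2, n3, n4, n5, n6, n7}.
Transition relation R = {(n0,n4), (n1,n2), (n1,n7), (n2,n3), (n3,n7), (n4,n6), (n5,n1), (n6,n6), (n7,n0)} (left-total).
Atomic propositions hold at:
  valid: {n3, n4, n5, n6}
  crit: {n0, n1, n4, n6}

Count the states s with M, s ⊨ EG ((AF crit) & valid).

AF crit: least fixpoint, start Z0 = {n0, n1, n4, n6}, add states with every successor in Z. Z1 = {n0, n1, n4, n5, n6, n7}; Z2 = {n0, n1, n3, n4, n5, n6, n7}; Z3 = {n0, n1, n2, n3, n4, n5, n6, n7}; fixed.
Sat(AF crit) = {n0, n1, n2, n3, n4, n5, n6, n7}
Sat((AF crit) & valid) = {n3, n4, n5, n6}
EG ((AF crit) & valid): greatest fixpoint, start Z0 = {n3, n4, n5, n6}, keep only states in Sat with some successor in Z. Z1 = {n4, n6}; fixed.
Sat(EG ((AF crit) & valid)) = {n4, n6}
|Sat(EG ((AF crit) & valid))| = |{n4, n6}| = 2.

2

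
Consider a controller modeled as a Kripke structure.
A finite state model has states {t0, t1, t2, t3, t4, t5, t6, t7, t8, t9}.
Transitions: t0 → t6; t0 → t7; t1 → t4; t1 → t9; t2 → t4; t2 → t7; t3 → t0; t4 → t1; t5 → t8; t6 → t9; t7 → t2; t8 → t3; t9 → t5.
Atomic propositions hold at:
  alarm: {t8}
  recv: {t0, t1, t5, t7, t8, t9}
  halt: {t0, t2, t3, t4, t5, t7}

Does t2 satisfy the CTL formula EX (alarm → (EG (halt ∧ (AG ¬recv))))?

Sat(¬recv) = {t2, t3, t4, t6}
AG ¬recv: greatest fixpoint, start Z0 = {t2, t3, t4, t6}, keep only states in Sat with every successor in Z. Z1 = ∅; fixed.
Sat(AG ¬recv) = ∅
Sat(halt ∧ (AG ¬recv)) = ∅
EG (halt ∧ (AG ¬recv)): greatest fixpoint, start Z0 = ∅, keep only states in Sat with some successor in Z. Already a fixed point.
Sat(EG (halt ∧ (AG ¬recv))) = ∅
Sat(alarm → (EG (halt ∧ (AG ¬recv)))) = {t0, t1, t2, t3, t4, t5, t6, t7, t9}
Sat(EX (alarm → (EG (halt ∧ (AG ¬recv))))) = {s : some successor in {t0, t1, t2, t3, t4, t5, t6, t7, t9}} = {t0, t1, t2, t3, t4, t6, t7, t8, t9}
t2 ∈ Sat(EX (alarm → (EG (halt ∧ (AG ¬recv))))) = {t0, t1, t2, t3, t4, t6, t7, t8, t9}, so the formula holds at t2.

Yes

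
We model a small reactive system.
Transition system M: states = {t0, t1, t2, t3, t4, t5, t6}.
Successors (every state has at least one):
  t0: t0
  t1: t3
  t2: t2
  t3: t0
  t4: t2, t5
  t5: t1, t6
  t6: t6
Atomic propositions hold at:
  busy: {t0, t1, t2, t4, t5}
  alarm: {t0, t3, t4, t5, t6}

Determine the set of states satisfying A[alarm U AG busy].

{t0, t2, t3}

AG busy: greatest fixpoint, start Z0 = {t0, t1, t2, t4, t5}, keep only states in Sat with every successor in Z. Z1 = {t0, t2, t4}; Z2 = {t0, t2}; fixed.
Sat(AG busy) = {t0, t2}
A[alarm U AG busy]: least fixpoint, start Z0 = Sat(AG busy) = {t0, t2}, add states in Sat(alarm) with every successor in Z. Z1 = {t0, t2, t3}; fixed.
Sat(A[alarm U AG busy]) = {t0, t2, t3}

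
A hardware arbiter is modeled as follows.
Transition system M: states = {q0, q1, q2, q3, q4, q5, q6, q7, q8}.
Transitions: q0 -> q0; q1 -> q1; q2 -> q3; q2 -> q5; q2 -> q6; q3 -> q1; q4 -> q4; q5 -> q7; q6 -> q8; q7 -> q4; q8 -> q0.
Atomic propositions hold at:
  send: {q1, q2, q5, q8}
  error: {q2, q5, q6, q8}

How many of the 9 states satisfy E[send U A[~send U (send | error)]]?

6

Sat(~send) = {q0, q3, q4, q6, q7}
Sat(send | error) = {q1, q2, q5, q6, q8}
A[~send U (send | error)]: least fixpoint, start Z0 = Sat((send | error)) = {q1, q2, q5, q6, q8}, add states in Sat(~send) with every successor in Z. Z1 = {q1, q2, q3, q5, q6, q8}; fixed.
Sat(A[~send U (send | error)]) = {q1, q2, q3, q5, q6, q8}
E[send U A[~send U (send | error)]]: least fixpoint, start Z0 = Sat(A[~send U (send | error)]) = {q1, q2, q3, q5, q6, q8}, add states in Sat(send) with some successor in Z. Already a fixed point.
Sat(E[send U A[~send U (send | error)]]) = {q1, q2, q3, q5, q6, q8}
|Sat(E[send U A[~send U (send | error)]])| = |{q1, q2, q3, q5, q6, q8}| = 6.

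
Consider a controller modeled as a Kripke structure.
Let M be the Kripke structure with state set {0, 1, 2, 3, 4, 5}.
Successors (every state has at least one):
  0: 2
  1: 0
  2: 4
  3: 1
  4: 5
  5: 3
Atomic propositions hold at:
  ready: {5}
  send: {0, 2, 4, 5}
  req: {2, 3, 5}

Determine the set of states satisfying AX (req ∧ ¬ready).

Sat(¬ready) = {0, 1, 2, 3, 4}
Sat(req ∧ ¬ready) = {2, 3}
Sat(AX (req ∧ ¬ready)) = {s : every successor in {2, 3}} = {0, 5}

{0, 5}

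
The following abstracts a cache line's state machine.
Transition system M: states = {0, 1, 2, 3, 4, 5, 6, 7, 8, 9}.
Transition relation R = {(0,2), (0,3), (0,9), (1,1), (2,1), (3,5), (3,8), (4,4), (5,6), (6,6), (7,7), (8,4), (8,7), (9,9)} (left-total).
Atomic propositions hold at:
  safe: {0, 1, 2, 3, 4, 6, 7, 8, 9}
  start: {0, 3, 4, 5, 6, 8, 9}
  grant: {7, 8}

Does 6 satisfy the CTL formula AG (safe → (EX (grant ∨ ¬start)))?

No

Sat(¬start) = {1, 2, 7}
Sat(grant ∨ ¬start) = {1, 2, 7, 8}
Sat(EX (grant ∨ ¬start)) = {s : some successor in {1, 2, 7, 8}} = {0, 1, 2, 3, 7, 8}
Sat(safe → (EX (grant ∨ ¬start))) = {0, 1, 2, 3, 5, 7, 8}
AG (safe → (EX (grant ∨ ¬start))): greatest fixpoint, start Z0 = {0, 1, 2, 3, 5, 7, 8}, keep only states in Sat with every successor in Z. Z1 = {1, 2, 3, 7}; Z2 = {1, 2, 7}; fixed.
Sat(AG (safe → (EX (grant ∨ ¬start)))) = {1, 2, 7}
6 ∉ Sat(AG (safe → (EX (grant ∨ ¬start)))) = {1, 2, 7}, so the formula does not hold at 6.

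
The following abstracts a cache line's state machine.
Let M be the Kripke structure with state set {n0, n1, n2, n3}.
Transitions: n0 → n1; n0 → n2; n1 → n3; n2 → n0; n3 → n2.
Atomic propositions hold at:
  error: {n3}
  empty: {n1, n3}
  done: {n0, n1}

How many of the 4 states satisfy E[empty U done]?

2

E[empty U done]: least fixpoint, start Z0 = Sat(done) = {n0, n1}, add states in Sat(empty) with some successor in Z. Already a fixed point.
Sat(E[empty U done]) = {n0, n1}
|Sat(E[empty U done])| = |{n0, n1}| = 2.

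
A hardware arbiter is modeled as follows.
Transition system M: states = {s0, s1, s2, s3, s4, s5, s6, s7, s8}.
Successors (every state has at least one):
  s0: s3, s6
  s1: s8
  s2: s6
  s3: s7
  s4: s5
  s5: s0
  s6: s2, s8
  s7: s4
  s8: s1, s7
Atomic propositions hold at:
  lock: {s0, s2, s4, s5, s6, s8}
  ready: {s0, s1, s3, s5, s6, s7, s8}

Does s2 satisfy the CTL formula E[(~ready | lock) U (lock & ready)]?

Sat(~ready) = {s2, s4}
Sat(~ready | lock) = {s0, s2, s4, s5, s6, s8}
Sat(lock & ready) = {s0, s5, s6, s8}
E[(~ready | lock) U (lock & ready)]: least fixpoint, start Z0 = Sat((lock & ready)) = {s0, s5, s6, s8}, add states in Sat(~ready | lock) with some successor in Z. Z1 = {s0, s2, s4, s5, s6, s8}; fixed.
Sat(E[(~ready | lock) U (lock & ready)]) = {s0, s2, s4, s5, s6, s8}
s2 ∈ Sat(E[(~ready | lock) U (lock & ready)]) = {s0, s2, s4, s5, s6, s8}, so the formula holds at s2.

Yes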